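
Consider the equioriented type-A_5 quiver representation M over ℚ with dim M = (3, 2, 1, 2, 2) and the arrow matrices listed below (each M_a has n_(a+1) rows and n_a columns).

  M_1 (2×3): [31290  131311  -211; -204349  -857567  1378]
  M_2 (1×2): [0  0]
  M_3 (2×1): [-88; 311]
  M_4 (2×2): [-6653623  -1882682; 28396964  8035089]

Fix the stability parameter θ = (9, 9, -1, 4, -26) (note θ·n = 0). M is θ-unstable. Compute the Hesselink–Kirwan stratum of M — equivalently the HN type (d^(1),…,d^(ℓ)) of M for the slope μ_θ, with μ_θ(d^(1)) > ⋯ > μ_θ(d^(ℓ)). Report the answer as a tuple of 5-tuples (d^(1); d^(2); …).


Via rank(M_{q-1}∘⋯∘M_p): M ≅ I[1,1], I[1,2]^2, I[3,5], I[4,5].
μ_θ-semistable layers: μ^(1)=9; μ^(2)=-23/3; μ^(3)=-11

((3, 2, 0, 0, 0); (0, 0, 1, 1, 1); (0, 0, 0, 1, 1))


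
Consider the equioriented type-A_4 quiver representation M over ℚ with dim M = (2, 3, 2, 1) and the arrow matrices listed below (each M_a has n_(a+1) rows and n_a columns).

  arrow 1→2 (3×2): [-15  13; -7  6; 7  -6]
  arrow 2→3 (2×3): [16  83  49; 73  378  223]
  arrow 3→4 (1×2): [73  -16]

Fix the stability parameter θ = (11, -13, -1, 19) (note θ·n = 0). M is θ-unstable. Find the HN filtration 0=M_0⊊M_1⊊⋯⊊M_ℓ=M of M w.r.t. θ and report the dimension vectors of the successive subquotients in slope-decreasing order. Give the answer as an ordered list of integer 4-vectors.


Interval decomposition of M: I[1,3], I[1,4], I[2,2].
HN type (ℓ=3): μ^(1)=19; μ^(2)=-1; μ^(3)=-13

((0, 0, 0, 1); (2, 2, 2, 0); (0, 1, 0, 0))


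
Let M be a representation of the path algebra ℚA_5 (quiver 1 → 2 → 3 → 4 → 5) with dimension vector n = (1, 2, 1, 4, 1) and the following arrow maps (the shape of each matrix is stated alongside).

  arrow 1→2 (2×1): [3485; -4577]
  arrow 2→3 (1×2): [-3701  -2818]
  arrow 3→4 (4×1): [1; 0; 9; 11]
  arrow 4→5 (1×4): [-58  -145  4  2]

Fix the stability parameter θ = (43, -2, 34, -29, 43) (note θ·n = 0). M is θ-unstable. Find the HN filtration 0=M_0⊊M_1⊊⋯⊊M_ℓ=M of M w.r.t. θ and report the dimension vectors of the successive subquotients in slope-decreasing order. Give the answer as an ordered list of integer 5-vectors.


Via rank(M_{q-1}∘⋯∘M_p): M ≅ I[1,4], I[2,2], I[4,4]^2, I[4,5].
μ_θ-semistable layers: μ^(1)=43; μ^(2)=23/2; μ^(3)=-2; μ^(4)=-29

((0, 0, 0, 0, 1); (1, 1, 1, 1, 0); (0, 1, 0, 0, 0); (0, 0, 0, 3, 0))


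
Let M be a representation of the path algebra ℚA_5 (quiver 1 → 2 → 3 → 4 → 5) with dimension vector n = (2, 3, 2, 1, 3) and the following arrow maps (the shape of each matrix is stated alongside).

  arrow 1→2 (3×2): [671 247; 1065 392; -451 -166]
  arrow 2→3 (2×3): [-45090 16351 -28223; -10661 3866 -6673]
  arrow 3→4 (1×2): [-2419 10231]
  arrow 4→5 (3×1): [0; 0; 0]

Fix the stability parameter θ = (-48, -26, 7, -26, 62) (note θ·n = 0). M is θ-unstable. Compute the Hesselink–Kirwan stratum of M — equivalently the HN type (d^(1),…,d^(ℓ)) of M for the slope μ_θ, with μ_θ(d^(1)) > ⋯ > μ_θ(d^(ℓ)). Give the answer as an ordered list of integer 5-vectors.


Barcode: M ≅ I[1,3], I[1,4], I[2,2], I[5,5]^3. HN layers by μ_θ (5 steps, strictly decreasing):
  μ^(1)=62; μ^(2)=7; μ^(3)=-19/2; μ^(4)=-26; μ^(5)=-48

((0, 0, 0, 0, 3); (0, 0, 1, 0, 0); (0, 0, 1, 1, 0); (0, 3, 0, 0, 0); (2, 0, 0, 0, 0))


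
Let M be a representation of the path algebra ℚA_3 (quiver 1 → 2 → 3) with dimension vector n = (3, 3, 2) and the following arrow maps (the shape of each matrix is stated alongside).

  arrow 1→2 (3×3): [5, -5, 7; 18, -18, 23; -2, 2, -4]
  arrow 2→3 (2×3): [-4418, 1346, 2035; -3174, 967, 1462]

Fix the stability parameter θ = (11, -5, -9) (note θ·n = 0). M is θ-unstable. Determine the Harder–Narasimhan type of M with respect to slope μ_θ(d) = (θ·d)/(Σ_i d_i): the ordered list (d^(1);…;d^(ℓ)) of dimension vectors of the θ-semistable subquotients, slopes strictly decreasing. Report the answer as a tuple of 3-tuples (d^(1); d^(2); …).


Via rank(M_{q-1}∘⋯∘M_p): M ≅ I[1,1], I[1,3]^2, I[2,2].
μ_θ-semistable layers: μ^(1)=11; μ^(2)=-1; μ^(3)=-5

((1, 0, 0); (2, 2, 2); (0, 1, 0))


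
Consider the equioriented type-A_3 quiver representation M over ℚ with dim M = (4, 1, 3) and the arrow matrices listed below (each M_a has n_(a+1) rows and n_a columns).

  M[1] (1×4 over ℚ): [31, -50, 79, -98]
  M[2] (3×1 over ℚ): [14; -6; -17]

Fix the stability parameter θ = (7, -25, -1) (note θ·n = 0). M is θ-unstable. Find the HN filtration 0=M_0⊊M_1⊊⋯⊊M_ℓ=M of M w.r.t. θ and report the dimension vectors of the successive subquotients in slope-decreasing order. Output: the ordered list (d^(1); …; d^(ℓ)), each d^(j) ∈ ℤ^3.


Via rank(M_{q-1}∘⋯∘M_p): M ≅ I[1,1]^3, I[1,3], I[3,3]^2.
μ_θ-semistable layers: μ^(1)=7; μ^(2)=-1; μ^(3)=-9

((3, 0, 0); (0, 0, 3); (1, 1, 0))


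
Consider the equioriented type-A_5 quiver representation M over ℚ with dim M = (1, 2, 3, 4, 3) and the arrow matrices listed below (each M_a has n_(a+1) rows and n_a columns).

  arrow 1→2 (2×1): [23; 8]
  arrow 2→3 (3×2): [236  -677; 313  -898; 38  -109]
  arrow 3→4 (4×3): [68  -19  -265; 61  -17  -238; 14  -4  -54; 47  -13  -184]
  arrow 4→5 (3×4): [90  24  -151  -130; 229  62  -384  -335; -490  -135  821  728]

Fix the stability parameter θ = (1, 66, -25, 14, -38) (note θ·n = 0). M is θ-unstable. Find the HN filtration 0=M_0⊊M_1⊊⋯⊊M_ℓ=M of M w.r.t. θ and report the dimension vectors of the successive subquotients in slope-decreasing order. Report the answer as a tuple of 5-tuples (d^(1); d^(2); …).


Interval decomposition of M: I[1,5], I[2,3], I[3,5], I[4,4], I[4,5].
HN type (ℓ=6): μ^(1)=41/2; μ^(2)=14; μ^(3)=17/4; μ^(4)=1; μ^(5)=-12; μ^(6)=-25

((0, 1, 1, 0, 0); (0, 0, 0, 1, 0); (0, 1, 1, 1, 1); (1, 0, 0, 0, 0); (0, 0, 0, 2, 2); (0, 0, 1, 0, 0))


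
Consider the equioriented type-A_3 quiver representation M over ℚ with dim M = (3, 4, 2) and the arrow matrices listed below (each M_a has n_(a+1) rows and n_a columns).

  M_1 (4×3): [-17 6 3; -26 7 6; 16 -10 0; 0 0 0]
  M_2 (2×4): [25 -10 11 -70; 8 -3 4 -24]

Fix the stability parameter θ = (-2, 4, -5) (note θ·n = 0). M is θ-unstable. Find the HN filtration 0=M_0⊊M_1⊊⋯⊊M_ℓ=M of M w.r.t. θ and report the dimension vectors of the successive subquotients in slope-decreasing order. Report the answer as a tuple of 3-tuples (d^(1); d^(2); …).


Barcode: M ≅ I[1,1], I[1,3]^2, I[2,2]^2. HN layers by μ_θ (3 steps, strictly decreasing):
  μ^(1)=4; μ^(2)=-1/2; μ^(3)=-2

((0, 2, 0); (0, 2, 2); (3, 0, 0))


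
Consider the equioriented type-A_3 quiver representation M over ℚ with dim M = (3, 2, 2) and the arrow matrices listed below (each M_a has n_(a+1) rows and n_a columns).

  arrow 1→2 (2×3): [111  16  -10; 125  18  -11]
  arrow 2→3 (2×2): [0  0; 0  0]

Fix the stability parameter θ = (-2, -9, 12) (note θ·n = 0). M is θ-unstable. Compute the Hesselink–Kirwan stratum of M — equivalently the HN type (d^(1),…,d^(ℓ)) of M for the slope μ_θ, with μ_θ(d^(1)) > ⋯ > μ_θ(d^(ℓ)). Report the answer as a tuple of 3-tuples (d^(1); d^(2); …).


Barcode: M ≅ I[1,1], I[1,2]^2, I[3,3]^2. HN layers by μ_θ (3 steps, strictly decreasing):
  μ^(1)=12; μ^(2)=-2; μ^(3)=-11/2

((0, 0, 2); (1, 0, 0); (2, 2, 0))


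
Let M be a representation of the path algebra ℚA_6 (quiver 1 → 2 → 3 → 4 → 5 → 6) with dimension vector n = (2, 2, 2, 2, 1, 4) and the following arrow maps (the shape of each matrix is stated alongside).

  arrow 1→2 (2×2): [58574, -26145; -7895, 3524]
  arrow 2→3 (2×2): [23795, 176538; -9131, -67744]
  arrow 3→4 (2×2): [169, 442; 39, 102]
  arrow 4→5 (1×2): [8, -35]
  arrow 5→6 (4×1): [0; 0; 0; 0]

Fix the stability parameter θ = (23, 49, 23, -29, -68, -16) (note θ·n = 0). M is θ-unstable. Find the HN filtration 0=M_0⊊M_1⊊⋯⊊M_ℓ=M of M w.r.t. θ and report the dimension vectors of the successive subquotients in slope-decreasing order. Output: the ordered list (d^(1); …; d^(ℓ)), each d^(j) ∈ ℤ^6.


Barcode: M ≅ I[1,3], I[1,5], I[4,4], I[6,6]^4. HN layers by μ_θ (5 steps, strictly decreasing):
  μ^(1)=36; μ^(2)=23; μ^(3)=-2/5; μ^(4)=-16; μ^(5)=-29

((0, 1, 1, 0, 0, 0); (1, 0, 0, 0, 0, 0); (1, 1, 1, 1, 1, 0); (0, 0, 0, 0, 0, 4); (0, 0, 0, 1, 0, 0))


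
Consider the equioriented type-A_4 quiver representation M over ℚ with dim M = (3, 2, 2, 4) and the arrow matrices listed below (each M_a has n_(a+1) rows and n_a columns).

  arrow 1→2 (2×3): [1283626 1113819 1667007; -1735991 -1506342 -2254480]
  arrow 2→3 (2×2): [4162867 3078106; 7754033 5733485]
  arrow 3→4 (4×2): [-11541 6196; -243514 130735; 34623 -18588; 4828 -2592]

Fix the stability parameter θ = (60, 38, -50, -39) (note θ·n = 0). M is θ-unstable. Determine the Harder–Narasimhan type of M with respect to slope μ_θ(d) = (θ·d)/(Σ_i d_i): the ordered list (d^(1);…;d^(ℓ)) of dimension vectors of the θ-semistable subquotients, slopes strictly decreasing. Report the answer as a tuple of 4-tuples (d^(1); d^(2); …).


Barcode: M ≅ I[1,1], I[1,4]^2, I[4,4]^2. HN layers by μ_θ (3 steps, strictly decreasing):
  μ^(1)=60; μ^(2)=9/4; μ^(3)=-39

((1, 0, 0, 0); (2, 2, 2, 2); (0, 0, 0, 2))


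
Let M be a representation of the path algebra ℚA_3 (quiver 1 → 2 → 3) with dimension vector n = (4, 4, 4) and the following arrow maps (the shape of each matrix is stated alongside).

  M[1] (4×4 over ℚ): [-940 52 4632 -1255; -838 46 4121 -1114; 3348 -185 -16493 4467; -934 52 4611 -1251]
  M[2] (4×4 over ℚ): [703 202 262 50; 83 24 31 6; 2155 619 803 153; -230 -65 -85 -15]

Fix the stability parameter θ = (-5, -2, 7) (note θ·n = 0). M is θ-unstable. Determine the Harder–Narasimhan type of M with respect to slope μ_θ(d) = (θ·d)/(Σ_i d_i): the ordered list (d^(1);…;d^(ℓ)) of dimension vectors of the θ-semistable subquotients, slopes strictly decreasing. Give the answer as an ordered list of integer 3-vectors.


Interval decomposition of M: I[1,2], I[1,3]^3, I[3,3].
HN type (ℓ=3): μ^(1)=7; μ^(2)=-2; μ^(3)=-5

((0, 0, 4); (0, 4, 0); (4, 0, 0))


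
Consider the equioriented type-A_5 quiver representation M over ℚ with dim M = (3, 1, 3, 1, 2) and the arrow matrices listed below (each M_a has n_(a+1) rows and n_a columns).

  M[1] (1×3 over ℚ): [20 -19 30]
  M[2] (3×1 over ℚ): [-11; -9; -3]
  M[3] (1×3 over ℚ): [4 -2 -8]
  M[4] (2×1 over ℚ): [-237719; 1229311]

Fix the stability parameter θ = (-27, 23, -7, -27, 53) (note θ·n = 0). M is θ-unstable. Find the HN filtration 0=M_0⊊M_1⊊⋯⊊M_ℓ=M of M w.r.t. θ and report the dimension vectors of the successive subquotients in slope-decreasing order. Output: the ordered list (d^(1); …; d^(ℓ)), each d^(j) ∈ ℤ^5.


Barcode: M ≅ I[1,1]^2, I[1,5], I[3,3]^2, I[5,5]. HN layers by μ_θ (4 steps, strictly decreasing):
  μ^(1)=53; μ^(2)=-11/3; μ^(3)=-7; μ^(4)=-27

((0, 0, 0, 0, 2); (0, 1, 1, 1, 0); (0, 0, 2, 0, 0); (3, 0, 0, 0, 0))


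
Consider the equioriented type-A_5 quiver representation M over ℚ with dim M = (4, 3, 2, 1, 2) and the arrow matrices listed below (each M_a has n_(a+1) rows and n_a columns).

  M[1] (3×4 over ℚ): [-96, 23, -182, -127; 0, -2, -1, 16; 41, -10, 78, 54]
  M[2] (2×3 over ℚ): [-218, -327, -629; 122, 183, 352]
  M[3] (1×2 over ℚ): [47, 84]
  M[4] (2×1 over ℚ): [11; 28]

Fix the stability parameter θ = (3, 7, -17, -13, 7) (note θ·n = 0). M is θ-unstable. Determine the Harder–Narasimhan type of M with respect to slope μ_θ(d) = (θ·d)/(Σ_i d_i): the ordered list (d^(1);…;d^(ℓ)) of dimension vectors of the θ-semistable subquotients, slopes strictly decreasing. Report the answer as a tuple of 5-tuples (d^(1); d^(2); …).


Interval decomposition of M: I[1,1], I[1,2], I[1,3], I[1,5], I[5,5].
HN type (ℓ=4): μ^(1)=7; μ^(2)=3; μ^(3)=-7/3; μ^(4)=-5

((0, 1, 0, 0, 2); (2, 0, 0, 0, 0); (1, 1, 1, 0, 0); (1, 1, 1, 1, 0))


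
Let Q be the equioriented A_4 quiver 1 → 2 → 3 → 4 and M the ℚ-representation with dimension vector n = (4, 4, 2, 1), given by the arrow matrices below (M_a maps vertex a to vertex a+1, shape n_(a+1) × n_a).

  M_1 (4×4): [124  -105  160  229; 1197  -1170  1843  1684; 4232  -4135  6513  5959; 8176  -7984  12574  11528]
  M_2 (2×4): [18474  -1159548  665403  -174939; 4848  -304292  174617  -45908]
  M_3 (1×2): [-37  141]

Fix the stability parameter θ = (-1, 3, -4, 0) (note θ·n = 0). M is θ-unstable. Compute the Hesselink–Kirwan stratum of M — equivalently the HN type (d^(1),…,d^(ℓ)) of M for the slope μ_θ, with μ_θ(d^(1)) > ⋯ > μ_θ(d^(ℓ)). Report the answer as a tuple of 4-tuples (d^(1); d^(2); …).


Interval decomposition of M: I[1,1], I[1,2]^2, I[1,3], I[2,4].
HN type (ℓ=4): μ^(1)=3; μ^(2)=0; μ^(3)=-1/2; μ^(4)=-1

((0, 2, 0, 0); (0, 0, 0, 1); (0, 2, 2, 0); (4, 0, 0, 0))


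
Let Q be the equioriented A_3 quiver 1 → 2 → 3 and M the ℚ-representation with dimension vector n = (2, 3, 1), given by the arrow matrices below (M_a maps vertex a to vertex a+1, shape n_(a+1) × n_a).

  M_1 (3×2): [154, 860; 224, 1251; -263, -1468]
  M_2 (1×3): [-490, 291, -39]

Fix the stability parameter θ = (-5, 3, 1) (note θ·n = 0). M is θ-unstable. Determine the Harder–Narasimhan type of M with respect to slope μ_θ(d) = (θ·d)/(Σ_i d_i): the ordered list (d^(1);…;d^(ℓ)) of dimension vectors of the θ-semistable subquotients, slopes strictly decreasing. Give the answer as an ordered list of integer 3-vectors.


Interval decomposition of M: I[1,2], I[1,3], I[2,2].
HN type (ℓ=3): μ^(1)=3; μ^(2)=2; μ^(3)=-5

((0, 2, 0); (0, 1, 1); (2, 0, 0))


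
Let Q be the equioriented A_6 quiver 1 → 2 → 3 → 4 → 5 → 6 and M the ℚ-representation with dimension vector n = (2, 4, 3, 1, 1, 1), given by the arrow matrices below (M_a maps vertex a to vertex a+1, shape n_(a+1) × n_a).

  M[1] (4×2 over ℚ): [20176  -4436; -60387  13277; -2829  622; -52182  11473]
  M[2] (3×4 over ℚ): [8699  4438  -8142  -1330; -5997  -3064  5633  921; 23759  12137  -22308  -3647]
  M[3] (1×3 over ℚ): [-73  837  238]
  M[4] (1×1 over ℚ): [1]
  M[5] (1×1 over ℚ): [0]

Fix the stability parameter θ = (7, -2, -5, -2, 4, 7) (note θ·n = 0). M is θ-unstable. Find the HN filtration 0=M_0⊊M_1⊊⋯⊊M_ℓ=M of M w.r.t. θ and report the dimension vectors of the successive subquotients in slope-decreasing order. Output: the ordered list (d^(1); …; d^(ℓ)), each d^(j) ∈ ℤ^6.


Barcode: M ≅ I[1,3], I[1,5], I[2,2], I[2,3], I[6,6]. HN layers by μ_θ (6 steps, strictly decreasing):
  μ^(1)=7; μ^(2)=4; μ^(3)=0; μ^(4)=-1/2; μ^(5)=-2; μ^(6)=-7/2

((0, 0, 0, 0, 0, 1); (0, 0, 0, 0, 1, 0); (1, 1, 1, 0, 0, 0); (1, 1, 1, 1, 0, 0); (0, 1, 0, 0, 0, 0); (0, 1, 1, 0, 0, 0))


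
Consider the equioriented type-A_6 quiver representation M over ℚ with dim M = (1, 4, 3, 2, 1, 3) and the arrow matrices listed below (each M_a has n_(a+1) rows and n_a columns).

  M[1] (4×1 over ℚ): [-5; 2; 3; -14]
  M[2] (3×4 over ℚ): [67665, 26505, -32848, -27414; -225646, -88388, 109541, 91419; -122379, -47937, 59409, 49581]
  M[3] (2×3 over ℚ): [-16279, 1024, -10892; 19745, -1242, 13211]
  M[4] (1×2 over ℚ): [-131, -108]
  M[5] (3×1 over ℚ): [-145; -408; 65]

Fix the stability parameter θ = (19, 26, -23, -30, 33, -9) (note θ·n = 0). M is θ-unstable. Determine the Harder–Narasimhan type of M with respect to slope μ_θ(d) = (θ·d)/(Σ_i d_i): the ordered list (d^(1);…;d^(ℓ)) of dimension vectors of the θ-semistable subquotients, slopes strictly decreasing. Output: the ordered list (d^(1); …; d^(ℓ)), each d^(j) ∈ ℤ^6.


Via rank(M_{q-1}∘⋯∘M_p): M ≅ I[1,6], I[2,2]^2, I[2,4], I[3,3], I[6,6]^2.
μ_θ-semistable layers: μ^(1)=26; μ^(2)=12; μ^(3)=-2; μ^(4)=-9; μ^(5)=-23

((0, 2, 0, 0, 0, 0); (0, 0, 0, 0, 1, 1); (1, 1, 1, 1, 0, 0); (0, 1, 1, 1, 0, 2); (0, 0, 1, 0, 0, 0))


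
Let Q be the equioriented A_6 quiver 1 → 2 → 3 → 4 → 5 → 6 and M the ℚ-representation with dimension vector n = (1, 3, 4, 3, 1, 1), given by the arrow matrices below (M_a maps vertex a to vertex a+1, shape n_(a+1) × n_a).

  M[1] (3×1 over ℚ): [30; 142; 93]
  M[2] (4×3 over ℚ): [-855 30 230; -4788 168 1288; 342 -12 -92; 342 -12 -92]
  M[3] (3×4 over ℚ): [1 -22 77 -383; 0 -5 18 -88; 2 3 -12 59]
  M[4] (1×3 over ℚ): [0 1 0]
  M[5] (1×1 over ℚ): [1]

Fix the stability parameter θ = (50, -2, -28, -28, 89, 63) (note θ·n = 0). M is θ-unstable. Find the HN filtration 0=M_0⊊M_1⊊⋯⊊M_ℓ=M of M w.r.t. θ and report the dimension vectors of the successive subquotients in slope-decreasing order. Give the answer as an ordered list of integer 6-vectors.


Interval decomposition of M: I[1,2], I[2,2], I[2,4], I[3,3], I[3,4], I[3,6].
HN type (ℓ=5): μ^(1)=76; μ^(2)=24; μ^(3)=-2; μ^(4)=-58/3; μ^(5)=-28

((0, 0, 0, 0, 1, 1); (1, 1, 0, 0, 0, 0); (0, 1, 0, 0, 0, 0); (0, 1, 1, 1, 0, 0); (0, 0, 3, 2, 0, 0))


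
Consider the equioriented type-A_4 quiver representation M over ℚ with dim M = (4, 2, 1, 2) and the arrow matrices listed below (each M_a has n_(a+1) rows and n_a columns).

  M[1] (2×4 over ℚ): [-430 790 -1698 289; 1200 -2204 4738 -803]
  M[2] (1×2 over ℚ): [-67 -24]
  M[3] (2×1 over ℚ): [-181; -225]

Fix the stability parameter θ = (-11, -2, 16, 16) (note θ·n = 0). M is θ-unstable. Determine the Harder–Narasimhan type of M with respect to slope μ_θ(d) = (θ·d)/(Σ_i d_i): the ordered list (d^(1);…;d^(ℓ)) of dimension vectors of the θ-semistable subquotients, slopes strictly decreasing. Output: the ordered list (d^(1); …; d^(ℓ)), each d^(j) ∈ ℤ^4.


Via rank(M_{q-1}∘⋯∘M_p): M ≅ I[1,1]^2, I[1,2], I[1,4], I[4,4].
μ_θ-semistable layers: μ^(1)=16; μ^(2)=-2; μ^(3)=-11

((0, 0, 1, 2); (0, 2, 0, 0); (4, 0, 0, 0))


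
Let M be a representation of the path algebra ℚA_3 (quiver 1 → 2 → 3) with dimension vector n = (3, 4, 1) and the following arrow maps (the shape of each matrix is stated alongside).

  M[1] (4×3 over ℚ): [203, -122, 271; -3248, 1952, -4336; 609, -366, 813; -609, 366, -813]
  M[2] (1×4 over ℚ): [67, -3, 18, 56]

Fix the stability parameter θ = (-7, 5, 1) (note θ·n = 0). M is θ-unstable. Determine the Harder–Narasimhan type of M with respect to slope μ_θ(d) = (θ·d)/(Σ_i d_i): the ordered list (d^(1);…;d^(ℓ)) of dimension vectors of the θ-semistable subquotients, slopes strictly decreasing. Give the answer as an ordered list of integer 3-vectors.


Barcode: M ≅ I[1,1]^2, I[1,3], I[2,2]^3. HN layers by μ_θ (3 steps, strictly decreasing):
  μ^(1)=5; μ^(2)=3; μ^(3)=-7

((0, 3, 0); (0, 1, 1); (3, 0, 0))


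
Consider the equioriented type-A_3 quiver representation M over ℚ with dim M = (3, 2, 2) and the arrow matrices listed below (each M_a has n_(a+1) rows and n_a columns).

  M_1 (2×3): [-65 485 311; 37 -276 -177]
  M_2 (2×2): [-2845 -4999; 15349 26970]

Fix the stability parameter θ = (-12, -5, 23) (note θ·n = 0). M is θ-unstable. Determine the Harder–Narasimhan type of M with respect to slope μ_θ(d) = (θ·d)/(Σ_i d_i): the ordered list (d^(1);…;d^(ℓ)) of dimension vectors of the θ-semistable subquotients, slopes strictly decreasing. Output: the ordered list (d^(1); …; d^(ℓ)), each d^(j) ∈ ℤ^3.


Barcode: M ≅ I[1,1], I[1,3]^2. HN layers by μ_θ (3 steps, strictly decreasing):
  μ^(1)=23; μ^(2)=-5; μ^(3)=-12

((0, 0, 2); (0, 2, 0); (3, 0, 0))


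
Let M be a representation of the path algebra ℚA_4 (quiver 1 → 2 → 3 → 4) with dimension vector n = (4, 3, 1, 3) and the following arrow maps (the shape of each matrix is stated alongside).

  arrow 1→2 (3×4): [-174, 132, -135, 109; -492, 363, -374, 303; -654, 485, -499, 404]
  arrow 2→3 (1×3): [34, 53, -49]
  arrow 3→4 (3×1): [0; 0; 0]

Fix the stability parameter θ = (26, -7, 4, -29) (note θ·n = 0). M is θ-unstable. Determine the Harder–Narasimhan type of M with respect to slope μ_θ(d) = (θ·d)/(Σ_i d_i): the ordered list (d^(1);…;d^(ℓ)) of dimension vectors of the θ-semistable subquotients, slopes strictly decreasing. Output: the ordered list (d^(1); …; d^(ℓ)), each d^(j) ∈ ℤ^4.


Via rank(M_{q-1}∘⋯∘M_p): M ≅ I[1,1], I[1,2]^2, I[1,3], I[4,4]^3.
μ_θ-semistable layers: μ^(1)=26; μ^(2)=19/2; μ^(3)=23/3; μ^(4)=-29

((1, 0, 0, 0); (2, 2, 0, 0); (1, 1, 1, 0); (0, 0, 0, 3))


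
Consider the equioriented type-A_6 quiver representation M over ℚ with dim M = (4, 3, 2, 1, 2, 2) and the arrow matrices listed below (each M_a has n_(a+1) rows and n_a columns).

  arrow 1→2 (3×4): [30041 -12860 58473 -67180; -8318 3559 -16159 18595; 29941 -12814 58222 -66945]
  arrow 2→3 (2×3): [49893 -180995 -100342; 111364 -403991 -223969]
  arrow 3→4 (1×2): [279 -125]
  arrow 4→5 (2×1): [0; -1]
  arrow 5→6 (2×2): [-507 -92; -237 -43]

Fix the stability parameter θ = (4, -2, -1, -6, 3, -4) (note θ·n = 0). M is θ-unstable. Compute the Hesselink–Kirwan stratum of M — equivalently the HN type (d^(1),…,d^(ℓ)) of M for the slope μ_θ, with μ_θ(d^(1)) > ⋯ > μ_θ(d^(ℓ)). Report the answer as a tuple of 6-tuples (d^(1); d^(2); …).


Barcode: M ≅ I[1,1], I[1,2], I[1,3], I[1,6], I[5,6]. HN layers by μ_θ (5 steps, strictly decreasing):
  μ^(1)=4; μ^(2)=1; μ^(3)=1/3; μ^(4)=-1/2; μ^(5)=-5/4

((1, 0, 0, 0, 0, 0); (1, 1, 0, 0, 0, 0); (1, 1, 1, 0, 0, 0); (0, 0, 0, 0, 2, 2); (1, 1, 1, 1, 0, 0))


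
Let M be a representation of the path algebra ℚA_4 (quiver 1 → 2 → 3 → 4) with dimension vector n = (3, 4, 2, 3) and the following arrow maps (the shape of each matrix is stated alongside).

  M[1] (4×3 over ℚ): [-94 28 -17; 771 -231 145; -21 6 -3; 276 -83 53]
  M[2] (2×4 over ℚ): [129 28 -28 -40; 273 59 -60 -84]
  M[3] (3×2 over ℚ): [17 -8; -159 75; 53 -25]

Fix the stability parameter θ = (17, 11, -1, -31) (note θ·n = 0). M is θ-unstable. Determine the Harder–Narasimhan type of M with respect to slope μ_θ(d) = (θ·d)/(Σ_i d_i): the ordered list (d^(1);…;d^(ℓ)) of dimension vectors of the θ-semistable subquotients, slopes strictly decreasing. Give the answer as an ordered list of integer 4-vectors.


Interval decomposition of M: I[1,2], I[1,4]^2, I[2,2], I[4,4].
HN type (ℓ=4): μ^(1)=14; μ^(2)=11; μ^(3)=-1; μ^(4)=-31

((1, 1, 0, 0); (0, 1, 0, 0); (2, 2, 2, 2); (0, 0, 0, 1))


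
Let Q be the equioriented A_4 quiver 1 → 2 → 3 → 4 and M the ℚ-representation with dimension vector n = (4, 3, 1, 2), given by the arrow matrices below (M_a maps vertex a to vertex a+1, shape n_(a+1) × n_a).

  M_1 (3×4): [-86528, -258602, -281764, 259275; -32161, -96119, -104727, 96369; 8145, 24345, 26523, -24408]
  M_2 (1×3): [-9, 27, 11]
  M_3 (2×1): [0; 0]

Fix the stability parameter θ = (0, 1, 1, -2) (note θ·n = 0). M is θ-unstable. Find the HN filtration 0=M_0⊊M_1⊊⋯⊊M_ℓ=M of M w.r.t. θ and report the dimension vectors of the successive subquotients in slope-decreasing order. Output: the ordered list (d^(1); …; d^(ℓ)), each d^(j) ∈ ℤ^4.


Barcode: M ≅ I[1,1]^2, I[1,2]^2, I[2,3], I[4,4]^2. HN layers by μ_θ (3 steps, strictly decreasing):
  μ^(1)=1; μ^(2)=0; μ^(3)=-2

((0, 3, 1, 0); (4, 0, 0, 0); (0, 0, 0, 2))


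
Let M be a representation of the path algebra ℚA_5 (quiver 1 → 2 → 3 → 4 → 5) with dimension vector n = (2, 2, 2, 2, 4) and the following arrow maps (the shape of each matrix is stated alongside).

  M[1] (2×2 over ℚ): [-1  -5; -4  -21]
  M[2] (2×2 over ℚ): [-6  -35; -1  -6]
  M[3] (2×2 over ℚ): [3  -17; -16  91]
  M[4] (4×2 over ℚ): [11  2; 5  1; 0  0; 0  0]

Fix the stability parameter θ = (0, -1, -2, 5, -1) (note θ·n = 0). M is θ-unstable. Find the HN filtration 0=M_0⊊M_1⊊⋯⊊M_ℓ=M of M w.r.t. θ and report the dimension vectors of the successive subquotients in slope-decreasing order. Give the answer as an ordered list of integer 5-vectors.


Barcode: M ≅ I[1,5]^2, I[5,5]^2. HN layers by μ_θ (2 steps, strictly decreasing):
  μ^(1)=2; μ^(2)=-1

((0, 0, 0, 2, 2); (2, 2, 2, 0, 2))


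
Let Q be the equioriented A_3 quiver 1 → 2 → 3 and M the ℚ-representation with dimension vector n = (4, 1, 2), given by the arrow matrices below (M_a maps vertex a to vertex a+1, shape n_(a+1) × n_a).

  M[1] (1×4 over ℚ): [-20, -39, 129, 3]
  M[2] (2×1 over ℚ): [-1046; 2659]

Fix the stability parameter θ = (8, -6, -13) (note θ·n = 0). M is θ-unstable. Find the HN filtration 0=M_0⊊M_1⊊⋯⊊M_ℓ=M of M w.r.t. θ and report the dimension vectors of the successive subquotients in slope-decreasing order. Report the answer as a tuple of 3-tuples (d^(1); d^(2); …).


Barcode: M ≅ I[1,1]^3, I[1,3], I[3,3]. HN layers by μ_θ (3 steps, strictly decreasing):
  μ^(1)=8; μ^(2)=-11/3; μ^(3)=-13

((3, 0, 0); (1, 1, 1); (0, 0, 1))


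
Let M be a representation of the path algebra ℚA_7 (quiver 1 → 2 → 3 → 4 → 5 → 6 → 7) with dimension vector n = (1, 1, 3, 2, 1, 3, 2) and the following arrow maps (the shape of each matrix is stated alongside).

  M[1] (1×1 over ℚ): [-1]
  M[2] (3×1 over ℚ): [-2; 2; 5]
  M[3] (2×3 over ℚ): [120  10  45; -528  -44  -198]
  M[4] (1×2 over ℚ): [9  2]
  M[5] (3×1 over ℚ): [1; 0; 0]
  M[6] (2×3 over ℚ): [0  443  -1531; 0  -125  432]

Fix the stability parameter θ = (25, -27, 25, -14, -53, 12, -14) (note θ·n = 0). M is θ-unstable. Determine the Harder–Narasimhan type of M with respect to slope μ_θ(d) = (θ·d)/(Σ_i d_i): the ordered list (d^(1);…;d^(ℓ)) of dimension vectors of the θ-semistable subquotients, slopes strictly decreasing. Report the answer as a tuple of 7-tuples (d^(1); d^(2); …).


Barcode: M ≅ I[1,6], I[3,3]^2, I[4,4], I[6,7]^2. HN layers by μ_θ (5 steps, strictly decreasing):
  μ^(1)=25; μ^(2)=12; μ^(3)=-1; μ^(4)=-44/5; μ^(5)=-14

((0, 0, 2, 0, 0, 0, 0); (0, 0, 0, 0, 0, 1, 0); (0, 0, 0, 0, 0, 2, 2); (1, 1, 1, 1, 1, 0, 0); (0, 0, 0, 1, 0, 0, 0))


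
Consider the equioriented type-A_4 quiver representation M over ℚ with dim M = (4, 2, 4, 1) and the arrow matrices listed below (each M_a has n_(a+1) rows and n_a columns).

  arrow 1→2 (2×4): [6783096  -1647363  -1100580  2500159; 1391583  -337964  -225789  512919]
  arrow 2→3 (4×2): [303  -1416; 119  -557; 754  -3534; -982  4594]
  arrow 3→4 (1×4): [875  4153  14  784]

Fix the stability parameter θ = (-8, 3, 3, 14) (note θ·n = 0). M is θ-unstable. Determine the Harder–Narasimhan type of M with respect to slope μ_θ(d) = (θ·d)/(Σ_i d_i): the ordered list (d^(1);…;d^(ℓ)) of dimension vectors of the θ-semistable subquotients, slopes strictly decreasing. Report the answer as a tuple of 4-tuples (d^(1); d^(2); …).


Via rank(M_{q-1}∘⋯∘M_p): M ≅ I[1,1]^2, I[1,3], I[1,4], I[3,3]^2.
μ_θ-semistable layers: μ^(1)=14; μ^(2)=3; μ^(3)=-8

((0, 0, 0, 1); (0, 2, 4, 0); (4, 0, 0, 0))


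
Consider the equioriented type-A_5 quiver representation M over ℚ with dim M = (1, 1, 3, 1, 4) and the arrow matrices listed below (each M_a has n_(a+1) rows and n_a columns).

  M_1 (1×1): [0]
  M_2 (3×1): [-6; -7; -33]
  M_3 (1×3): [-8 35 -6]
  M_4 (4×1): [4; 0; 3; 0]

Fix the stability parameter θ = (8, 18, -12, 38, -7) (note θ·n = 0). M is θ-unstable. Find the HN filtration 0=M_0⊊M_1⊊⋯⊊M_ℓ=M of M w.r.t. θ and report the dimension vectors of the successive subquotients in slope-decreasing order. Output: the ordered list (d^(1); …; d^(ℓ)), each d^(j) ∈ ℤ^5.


Barcode: M ≅ I[1,1], I[2,5], I[3,3]^2, I[5,5]^3. HN layers by μ_θ (5 steps, strictly decreasing):
  μ^(1)=31/2; μ^(2)=8; μ^(3)=3; μ^(4)=-7; μ^(5)=-12

((0, 0, 0, 1, 1); (1, 0, 0, 0, 0); (0, 1, 1, 0, 0); (0, 0, 0, 0, 3); (0, 0, 2, 0, 0))


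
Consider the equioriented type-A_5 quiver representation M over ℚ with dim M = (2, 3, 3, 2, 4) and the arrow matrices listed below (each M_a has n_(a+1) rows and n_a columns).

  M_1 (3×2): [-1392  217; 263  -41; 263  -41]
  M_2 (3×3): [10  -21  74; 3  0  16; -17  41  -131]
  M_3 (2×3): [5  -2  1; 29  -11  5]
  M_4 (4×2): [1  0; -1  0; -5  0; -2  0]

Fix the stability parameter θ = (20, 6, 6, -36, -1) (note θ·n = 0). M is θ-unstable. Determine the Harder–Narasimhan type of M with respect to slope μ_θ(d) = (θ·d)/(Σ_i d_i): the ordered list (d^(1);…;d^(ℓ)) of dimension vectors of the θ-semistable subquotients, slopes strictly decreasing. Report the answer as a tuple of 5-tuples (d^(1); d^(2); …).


Interval decomposition of M: I[1,4], I[1,5], I[2,3], I[5,5]^3.
HN type (ℓ=2): μ^(1)=6; μ^(2)=-1

((0, 1, 1, 0, 0); (2, 2, 2, 2, 4))


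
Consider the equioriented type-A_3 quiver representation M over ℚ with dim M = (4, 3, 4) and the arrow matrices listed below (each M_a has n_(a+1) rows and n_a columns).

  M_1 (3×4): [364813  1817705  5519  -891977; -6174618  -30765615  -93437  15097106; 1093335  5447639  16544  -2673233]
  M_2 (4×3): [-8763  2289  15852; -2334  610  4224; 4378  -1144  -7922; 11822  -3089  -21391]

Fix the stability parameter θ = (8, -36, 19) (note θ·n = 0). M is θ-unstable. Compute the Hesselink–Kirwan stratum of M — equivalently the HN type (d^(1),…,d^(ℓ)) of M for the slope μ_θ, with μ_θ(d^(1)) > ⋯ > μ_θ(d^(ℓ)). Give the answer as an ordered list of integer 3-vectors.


Barcode: M ≅ I[1,1], I[1,2], I[1,3]^2, I[3,3]^2. HN layers by μ_θ (3 steps, strictly decreasing):
  μ^(1)=19; μ^(2)=8; μ^(3)=-14

((0, 0, 4); (1, 0, 0); (3, 3, 0))


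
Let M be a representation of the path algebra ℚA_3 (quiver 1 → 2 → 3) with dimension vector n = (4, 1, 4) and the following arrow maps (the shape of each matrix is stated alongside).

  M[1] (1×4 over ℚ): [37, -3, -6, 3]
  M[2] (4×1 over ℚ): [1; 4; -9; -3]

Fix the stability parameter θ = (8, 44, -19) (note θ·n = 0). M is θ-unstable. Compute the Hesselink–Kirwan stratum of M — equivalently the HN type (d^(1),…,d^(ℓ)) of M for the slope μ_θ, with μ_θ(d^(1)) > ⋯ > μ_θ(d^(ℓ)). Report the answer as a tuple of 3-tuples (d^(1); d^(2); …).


Via rank(M_{q-1}∘⋯∘M_p): M ≅ I[1,1]^3, I[1,3], I[3,3]^3.
μ_θ-semistable layers: μ^(1)=25/2; μ^(2)=8; μ^(3)=-19

((0, 1, 1); (4, 0, 0); (0, 0, 3))


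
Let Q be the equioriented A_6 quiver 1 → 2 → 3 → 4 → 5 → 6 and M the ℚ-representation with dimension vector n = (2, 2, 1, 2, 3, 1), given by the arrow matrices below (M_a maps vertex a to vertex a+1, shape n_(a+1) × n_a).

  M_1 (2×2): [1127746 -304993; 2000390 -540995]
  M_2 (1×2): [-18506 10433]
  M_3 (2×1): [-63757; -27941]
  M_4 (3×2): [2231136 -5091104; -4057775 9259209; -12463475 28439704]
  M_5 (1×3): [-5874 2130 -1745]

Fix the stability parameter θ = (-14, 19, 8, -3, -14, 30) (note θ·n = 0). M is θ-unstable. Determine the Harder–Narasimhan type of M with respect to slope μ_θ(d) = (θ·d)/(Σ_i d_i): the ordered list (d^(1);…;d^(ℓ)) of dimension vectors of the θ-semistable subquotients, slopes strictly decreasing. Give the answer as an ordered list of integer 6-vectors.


Via rank(M_{q-1}∘⋯∘M_p): M ≅ I[1,1], I[1,6], I[2,2], I[4,5], I[5,5].
μ_θ-semistable layers: μ^(1)=30; μ^(2)=19; μ^(3)=5/2; μ^(4)=-17/2; μ^(5)=-14

((0, 0, 0, 0, 0, 1); (0, 1, 0, 0, 0, 0); (0, 1, 1, 1, 1, 0); (0, 0, 0, 1, 1, 0); (2, 0, 0, 0, 1, 0))


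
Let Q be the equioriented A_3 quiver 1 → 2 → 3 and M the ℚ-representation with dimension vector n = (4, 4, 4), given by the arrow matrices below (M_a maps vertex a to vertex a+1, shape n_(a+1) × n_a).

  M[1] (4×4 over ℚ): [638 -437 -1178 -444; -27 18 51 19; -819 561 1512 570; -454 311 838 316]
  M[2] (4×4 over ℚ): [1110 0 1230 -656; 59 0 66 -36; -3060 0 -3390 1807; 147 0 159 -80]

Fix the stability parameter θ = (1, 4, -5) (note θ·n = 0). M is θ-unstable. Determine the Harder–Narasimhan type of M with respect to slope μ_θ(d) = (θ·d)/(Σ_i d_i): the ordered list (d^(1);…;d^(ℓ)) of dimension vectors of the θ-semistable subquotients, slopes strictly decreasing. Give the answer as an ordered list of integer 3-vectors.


Via rank(M_{q-1}∘⋯∘M_p): M ≅ I[1,1], I[1,2], I[1,3]^2, I[2,3], I[3,3].
μ_θ-semistable layers: μ^(1)=4; μ^(2)=1; μ^(3)=0; μ^(4)=-1/2; μ^(5)=-5

((0, 1, 0); (2, 0, 0); (2, 2, 2); (0, 1, 1); (0, 0, 1))


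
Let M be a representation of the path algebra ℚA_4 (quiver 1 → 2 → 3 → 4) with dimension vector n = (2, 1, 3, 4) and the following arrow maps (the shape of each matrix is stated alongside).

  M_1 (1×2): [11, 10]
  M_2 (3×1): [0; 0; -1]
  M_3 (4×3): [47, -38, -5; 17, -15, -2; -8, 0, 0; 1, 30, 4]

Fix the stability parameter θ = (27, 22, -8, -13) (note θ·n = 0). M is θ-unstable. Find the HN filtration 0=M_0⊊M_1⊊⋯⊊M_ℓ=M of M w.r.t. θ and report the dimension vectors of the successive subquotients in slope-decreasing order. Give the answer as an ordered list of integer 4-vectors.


Via rank(M_{q-1}∘⋯∘M_p): M ≅ I[1,1], I[1,4], I[3,4]^2, I[4,4].
μ_θ-semistable layers: μ^(1)=27; μ^(2)=7; μ^(3)=-21/2; μ^(4)=-13

((1, 0, 0, 0); (1, 1, 1, 1); (0, 0, 2, 2); (0, 0, 0, 1))


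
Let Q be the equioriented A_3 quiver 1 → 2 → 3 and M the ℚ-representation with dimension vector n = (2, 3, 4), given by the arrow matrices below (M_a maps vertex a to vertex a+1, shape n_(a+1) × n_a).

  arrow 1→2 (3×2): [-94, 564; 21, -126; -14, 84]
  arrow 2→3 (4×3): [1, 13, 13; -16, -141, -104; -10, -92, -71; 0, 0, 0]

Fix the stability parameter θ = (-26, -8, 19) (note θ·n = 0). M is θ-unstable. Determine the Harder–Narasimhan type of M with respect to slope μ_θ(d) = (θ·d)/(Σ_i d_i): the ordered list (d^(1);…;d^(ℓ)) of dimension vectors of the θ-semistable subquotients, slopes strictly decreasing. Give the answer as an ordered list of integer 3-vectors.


Interval decomposition of M: I[1,1], I[1,3], I[2,3]^2, I[3,3].
HN type (ℓ=3): μ^(1)=19; μ^(2)=-8; μ^(3)=-26

((0, 0, 4); (0, 3, 0); (2, 0, 0))


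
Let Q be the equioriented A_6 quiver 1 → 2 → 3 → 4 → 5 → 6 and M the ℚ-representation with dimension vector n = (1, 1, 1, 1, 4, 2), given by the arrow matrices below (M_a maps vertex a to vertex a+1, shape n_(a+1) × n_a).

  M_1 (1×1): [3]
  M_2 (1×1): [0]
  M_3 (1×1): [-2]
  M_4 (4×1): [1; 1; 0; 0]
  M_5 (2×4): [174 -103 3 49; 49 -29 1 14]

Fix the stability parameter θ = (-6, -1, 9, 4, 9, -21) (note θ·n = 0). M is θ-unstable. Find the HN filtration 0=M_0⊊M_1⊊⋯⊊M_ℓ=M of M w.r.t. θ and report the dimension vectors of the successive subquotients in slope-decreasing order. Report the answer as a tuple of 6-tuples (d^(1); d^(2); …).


Interval decomposition of M: I[1,2], I[3,6], I[5,5]^2, I[5,6].
HN type (ℓ=4): μ^(1)=9; μ^(2)=1/4; μ^(3)=-1; μ^(4)=-6

((0, 0, 0, 0, 2, 0); (0, 0, 1, 1, 1, 1); (0, 1, 0, 0, 0, 0); (1, 0, 0, 0, 1, 1))


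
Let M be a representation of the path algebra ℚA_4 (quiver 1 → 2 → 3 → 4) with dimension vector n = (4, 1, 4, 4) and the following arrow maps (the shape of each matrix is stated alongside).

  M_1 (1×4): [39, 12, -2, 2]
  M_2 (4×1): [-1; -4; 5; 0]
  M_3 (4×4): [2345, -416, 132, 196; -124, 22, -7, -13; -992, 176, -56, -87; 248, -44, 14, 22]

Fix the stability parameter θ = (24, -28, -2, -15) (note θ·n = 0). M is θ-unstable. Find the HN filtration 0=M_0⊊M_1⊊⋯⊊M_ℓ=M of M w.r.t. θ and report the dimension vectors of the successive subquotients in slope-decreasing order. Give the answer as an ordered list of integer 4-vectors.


Interval decomposition of M: I[1,1]^3, I[1,4], I[3,3], I[3,4]^2, I[4,4].
HN type (ℓ=5): μ^(1)=24; μ^(2)=-2; μ^(3)=-21/4; μ^(4)=-17/2; μ^(5)=-15

((3, 0, 0, 0); (0, 0, 1, 0); (1, 1, 1, 1); (0, 0, 2, 2); (0, 0, 0, 1))


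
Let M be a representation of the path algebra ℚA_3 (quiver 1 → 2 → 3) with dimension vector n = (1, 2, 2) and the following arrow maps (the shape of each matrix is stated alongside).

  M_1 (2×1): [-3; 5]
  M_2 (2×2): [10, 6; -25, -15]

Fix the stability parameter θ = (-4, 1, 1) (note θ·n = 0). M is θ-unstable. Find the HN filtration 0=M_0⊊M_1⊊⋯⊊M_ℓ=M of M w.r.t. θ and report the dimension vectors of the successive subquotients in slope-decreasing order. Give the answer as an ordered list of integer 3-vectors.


Via rank(M_{q-1}∘⋯∘M_p): M ≅ I[1,2], I[2,3], I[3,3].
μ_θ-semistable layers: μ^(1)=1; μ^(2)=-4

((0, 2, 2); (1, 0, 0))


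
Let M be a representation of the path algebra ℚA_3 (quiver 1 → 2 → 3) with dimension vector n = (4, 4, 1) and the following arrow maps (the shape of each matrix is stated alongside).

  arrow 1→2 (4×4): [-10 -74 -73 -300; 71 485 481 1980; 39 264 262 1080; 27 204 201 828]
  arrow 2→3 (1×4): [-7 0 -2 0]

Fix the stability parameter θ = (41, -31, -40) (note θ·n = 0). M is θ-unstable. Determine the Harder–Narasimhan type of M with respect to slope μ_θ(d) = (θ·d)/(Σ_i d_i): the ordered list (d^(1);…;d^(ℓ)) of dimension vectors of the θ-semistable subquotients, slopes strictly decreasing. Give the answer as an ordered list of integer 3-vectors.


Interval decomposition of M: I[1,1], I[1,2]^2, I[1,3], I[2,2].
HN type (ℓ=4): μ^(1)=41; μ^(2)=5; μ^(3)=-10; μ^(4)=-31

((1, 0, 0); (2, 2, 0); (1, 1, 1); (0, 1, 0))


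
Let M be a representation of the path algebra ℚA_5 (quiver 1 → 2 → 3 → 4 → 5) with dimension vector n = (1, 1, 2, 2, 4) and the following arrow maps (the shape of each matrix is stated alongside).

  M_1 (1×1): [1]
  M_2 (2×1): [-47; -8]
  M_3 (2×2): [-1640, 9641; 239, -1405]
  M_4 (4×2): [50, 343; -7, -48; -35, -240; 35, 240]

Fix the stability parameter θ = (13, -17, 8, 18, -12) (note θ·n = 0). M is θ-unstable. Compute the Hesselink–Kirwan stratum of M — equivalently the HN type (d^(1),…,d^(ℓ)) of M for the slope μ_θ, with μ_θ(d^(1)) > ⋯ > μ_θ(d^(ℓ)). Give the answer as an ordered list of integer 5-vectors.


Barcode: M ≅ I[1,5], I[3,5], I[5,5]^2. HN layers by μ_θ (3 steps, strictly decreasing):
  μ^(1)=14/3; μ^(2)=-2; μ^(3)=-12

((0, 0, 2, 2, 2); (1, 1, 0, 0, 0); (0, 0, 0, 0, 2))


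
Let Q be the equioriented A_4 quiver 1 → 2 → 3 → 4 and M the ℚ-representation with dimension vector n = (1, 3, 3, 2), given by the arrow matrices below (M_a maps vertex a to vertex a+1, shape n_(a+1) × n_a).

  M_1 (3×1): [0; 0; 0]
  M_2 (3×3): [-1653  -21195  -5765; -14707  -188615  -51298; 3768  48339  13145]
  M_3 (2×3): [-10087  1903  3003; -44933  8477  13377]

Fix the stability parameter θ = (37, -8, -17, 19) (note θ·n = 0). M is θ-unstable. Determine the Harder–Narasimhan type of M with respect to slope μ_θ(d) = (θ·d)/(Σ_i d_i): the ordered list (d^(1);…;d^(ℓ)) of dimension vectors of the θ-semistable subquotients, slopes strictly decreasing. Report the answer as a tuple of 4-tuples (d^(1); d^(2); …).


Interval decomposition of M: I[1,1], I[2,3]^2, I[2,4], I[4,4].
HN type (ℓ=3): μ^(1)=37; μ^(2)=19; μ^(3)=-25/2

((1, 0, 0, 0); (0, 0, 0, 2); (0, 3, 3, 0))


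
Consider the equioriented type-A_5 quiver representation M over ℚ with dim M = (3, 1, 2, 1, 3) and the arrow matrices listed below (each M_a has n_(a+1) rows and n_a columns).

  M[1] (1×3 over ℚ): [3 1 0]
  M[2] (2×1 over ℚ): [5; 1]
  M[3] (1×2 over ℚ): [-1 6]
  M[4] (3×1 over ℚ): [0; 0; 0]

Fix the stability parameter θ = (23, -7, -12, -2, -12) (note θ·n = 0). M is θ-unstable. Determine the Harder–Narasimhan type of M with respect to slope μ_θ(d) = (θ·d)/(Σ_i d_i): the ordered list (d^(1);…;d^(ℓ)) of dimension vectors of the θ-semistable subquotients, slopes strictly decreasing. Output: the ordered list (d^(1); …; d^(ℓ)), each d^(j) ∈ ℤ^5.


Via rank(M_{q-1}∘⋯∘M_p): M ≅ I[1,1]^2, I[1,4], I[3,3], I[5,5]^3.
μ_θ-semistable layers: μ^(1)=23; μ^(2)=1/2; μ^(3)=-12

((2, 0, 0, 0, 0); (1, 1, 1, 1, 0); (0, 0, 1, 0, 3))


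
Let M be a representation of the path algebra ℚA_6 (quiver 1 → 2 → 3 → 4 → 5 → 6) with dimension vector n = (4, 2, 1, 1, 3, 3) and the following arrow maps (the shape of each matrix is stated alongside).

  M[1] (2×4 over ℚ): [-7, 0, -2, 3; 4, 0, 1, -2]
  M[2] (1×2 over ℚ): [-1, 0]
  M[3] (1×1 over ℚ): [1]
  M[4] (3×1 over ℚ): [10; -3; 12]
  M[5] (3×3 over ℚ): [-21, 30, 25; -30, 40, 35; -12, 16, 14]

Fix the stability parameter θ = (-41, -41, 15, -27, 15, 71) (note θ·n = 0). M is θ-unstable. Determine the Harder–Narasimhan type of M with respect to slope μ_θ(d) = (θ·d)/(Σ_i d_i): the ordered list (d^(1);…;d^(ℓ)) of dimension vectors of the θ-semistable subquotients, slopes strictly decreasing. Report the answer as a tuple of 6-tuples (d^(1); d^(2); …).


Via rank(M_{q-1}∘⋯∘M_p): M ≅ I[1,1]^2, I[1,2], I[1,5], I[5,6]^2, I[6,6].
μ_θ-semistable layers: μ^(1)=71; μ^(2)=15; μ^(3)=-6; μ^(4)=-41

((0, 0, 0, 0, 0, 3); (0, 0, 0, 0, 3, 0); (0, 0, 1, 1, 0, 0); (4, 2, 0, 0, 0, 0))
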